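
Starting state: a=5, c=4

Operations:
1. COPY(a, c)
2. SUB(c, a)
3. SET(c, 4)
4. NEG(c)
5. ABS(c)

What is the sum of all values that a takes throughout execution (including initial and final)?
25

Values of a at each step:
Initial: a = 5
After step 1: a = 4
After step 2: a = 4
After step 3: a = 4
After step 4: a = 4
After step 5: a = 4
Sum = 5 + 4 + 4 + 4 + 4 + 4 = 25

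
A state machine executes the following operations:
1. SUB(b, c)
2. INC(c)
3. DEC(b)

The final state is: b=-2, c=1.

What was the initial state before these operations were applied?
b=-1, c=0

Working backwards:
Final state: b=-2, c=1
Before step 3 (DEC(b)): b=-1, c=1
Before step 2 (INC(c)): b=-1, c=0
Before step 1 (SUB(b, c)): b=-1, c=0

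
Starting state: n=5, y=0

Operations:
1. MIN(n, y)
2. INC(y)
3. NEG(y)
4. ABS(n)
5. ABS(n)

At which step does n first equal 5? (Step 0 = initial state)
Step 0

Tracing n:
Initial: n = 5 ← first occurrence
After step 1: n = 0
After step 2: n = 0
After step 3: n = 0
After step 4: n = 0
After step 5: n = 0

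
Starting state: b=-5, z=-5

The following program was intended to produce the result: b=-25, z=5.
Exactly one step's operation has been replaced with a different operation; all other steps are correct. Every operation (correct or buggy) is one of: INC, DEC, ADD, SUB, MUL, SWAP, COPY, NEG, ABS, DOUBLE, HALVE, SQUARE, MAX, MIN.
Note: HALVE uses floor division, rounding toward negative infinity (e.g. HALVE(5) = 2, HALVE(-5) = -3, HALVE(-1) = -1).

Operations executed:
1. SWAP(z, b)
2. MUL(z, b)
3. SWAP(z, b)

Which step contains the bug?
Step 1

Trace with buggy code:
Initial: b=-5, z=-5
After step 1: b=-5, z=-5
After step 2: b=-5, z=25
After step 3: b=25, z=-5
Actual final b=25, z=-5 ≠ expected b=-25, z=5.
Step 1 is the only position where a single-operation replacement can produce the expected result.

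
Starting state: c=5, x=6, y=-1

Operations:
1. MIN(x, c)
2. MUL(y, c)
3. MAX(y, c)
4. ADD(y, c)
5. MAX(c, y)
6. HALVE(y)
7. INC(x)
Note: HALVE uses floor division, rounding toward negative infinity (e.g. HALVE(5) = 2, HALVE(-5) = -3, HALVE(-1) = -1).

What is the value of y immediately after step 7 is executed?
y = 5

Tracing y through execution:
Initial: y = -1
After step 1 (MIN(x, c)): y = -1
After step 2 (MUL(y, c)): y = -5
After step 3 (MAX(y, c)): y = 5
After step 4 (ADD(y, c)): y = 10
After step 5 (MAX(c, y)): y = 10
After step 6 (HALVE(y)): y = 5
After step 7 (INC(x)): y = 5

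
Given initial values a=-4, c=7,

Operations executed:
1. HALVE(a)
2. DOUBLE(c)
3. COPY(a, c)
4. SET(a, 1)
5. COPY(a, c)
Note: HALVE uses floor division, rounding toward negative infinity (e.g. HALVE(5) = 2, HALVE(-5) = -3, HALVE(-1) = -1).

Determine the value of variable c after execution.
c = 14

Tracing execution:
Step 1: HALVE(a) → c = 7
Step 2: DOUBLE(c) → c = 14
Step 3: COPY(a, c) → c = 14
Step 4: SET(a, 1) → c = 14
Step 5: COPY(a, c) → c = 14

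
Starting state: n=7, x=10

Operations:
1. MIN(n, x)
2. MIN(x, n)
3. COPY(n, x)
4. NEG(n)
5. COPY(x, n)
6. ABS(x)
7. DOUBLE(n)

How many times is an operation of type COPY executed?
2

Counting COPY operations:
Step 3: COPY(n, x) ← COPY
Step 5: COPY(x, n) ← COPY
Total: 2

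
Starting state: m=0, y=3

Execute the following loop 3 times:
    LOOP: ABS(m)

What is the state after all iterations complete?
m=0, y=3

Iteration trace:
Start: m=0, y=3
After iteration 1: m=0, y=3
After iteration 2: m=0, y=3
After iteration 3: m=0, y=3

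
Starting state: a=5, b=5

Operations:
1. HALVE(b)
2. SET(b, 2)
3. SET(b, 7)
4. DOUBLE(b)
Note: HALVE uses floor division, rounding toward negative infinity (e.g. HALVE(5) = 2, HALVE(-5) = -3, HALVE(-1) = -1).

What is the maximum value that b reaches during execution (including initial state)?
14

Values of b at each step:
Initial: b = 5
After step 1: b = 2
After step 2: b = 2
After step 3: b = 7
After step 4: b = 14 ← maximum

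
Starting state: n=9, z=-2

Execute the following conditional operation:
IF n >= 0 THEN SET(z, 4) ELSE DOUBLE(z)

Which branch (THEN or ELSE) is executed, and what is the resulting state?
Branch: THEN, Final state: n=9, z=4

Evaluating condition: n >= 0
n = 9
Condition is True, so THEN branch executes
After SET(z, 4): n=9, z=4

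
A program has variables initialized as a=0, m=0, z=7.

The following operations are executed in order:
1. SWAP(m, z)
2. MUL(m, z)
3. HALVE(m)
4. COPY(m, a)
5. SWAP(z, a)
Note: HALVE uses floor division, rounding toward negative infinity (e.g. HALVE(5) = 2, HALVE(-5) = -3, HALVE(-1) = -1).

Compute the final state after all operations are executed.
{a: 0, m: 0, z: 0}

Step-by-step execution:
Initial: a=0, m=0, z=7
After step 1 (SWAP(m, z)): a=0, m=7, z=0
After step 2 (MUL(m, z)): a=0, m=0, z=0
After step 3 (HALVE(m)): a=0, m=0, z=0
After step 4 (COPY(m, a)): a=0, m=0, z=0
After step 5 (SWAP(z, a)): a=0, m=0, z=0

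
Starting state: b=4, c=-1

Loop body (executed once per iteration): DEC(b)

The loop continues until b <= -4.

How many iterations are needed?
8

Tracing iterations:
Initial: b=4, c=-1
After iteration 1: b=3, c=-1
After iteration 2: b=2, c=-1
After iteration 3: b=1, c=-1
After iteration 4: b=0, c=-1
After iteration 5: b=-1, c=-1
After iteration 6: b=-2, c=-1
After iteration 7: b=-3, c=-1
After iteration 8: b=-4, c=-1
b <= -4 now holds, so the loop exits after 8 iterations.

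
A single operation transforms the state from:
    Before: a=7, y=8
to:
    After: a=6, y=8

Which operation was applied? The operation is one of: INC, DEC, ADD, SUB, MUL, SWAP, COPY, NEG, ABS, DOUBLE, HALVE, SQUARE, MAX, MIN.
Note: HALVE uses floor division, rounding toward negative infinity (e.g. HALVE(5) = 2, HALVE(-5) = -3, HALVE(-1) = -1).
DEC(a)

Analyzing the change:
Before: a=7, y=8
After: a=6, y=8
Variable a changed from 7 to 6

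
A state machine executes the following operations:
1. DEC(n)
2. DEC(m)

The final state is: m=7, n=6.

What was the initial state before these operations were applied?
m=8, n=7

Working backwards:
Final state: m=7, n=6
Before step 2 (DEC(m)): m=8, n=6
Before step 1 (DEC(n)): m=8, n=7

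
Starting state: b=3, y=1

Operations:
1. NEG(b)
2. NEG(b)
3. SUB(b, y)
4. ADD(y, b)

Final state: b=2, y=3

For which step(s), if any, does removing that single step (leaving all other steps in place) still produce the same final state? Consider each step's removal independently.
None - removing any single step changes the final result

Testing removal of each single step:
Without step 1: final = b=-4, y=-3 (different)
Without step 2: final = b=-4, y=-3 (different)
Without step 3: final = b=3, y=4 (different)
Without step 4: final = b=2, y=1 (different)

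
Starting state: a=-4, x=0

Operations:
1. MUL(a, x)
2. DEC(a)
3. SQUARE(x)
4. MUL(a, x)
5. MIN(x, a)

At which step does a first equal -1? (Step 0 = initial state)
Step 2

Tracing a:
Initial: a = -4
After step 1: a = 0
After step 2: a = -1 ← first occurrence
After step 3: a = -1
After step 4: a = 0
After step 5: a = 0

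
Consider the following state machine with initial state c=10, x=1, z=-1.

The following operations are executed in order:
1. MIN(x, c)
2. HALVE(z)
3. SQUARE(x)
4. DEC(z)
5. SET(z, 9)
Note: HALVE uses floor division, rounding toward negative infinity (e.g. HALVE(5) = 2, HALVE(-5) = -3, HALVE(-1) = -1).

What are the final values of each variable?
{c: 10, x: 1, z: 9}

Step-by-step execution:
Initial: c=10, x=1, z=-1
After step 1 (MIN(x, c)): c=10, x=1, z=-1
After step 2 (HALVE(z)): c=10, x=1, z=-1
After step 3 (SQUARE(x)): c=10, x=1, z=-1
After step 4 (DEC(z)): c=10, x=1, z=-2
After step 5 (SET(z, 9)): c=10, x=1, z=9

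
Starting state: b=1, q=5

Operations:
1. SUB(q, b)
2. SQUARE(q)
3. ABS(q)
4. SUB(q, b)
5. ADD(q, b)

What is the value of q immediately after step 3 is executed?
q = 16

Tracing q through execution:
Initial: q = 5
After step 1 (SUB(q, b)): q = 4
After step 2 (SQUARE(q)): q = 16
After step 3 (ABS(q)): q = 16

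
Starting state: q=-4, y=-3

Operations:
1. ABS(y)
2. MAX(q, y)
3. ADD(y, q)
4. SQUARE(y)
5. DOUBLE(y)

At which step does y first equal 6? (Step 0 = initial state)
Step 3

Tracing y:
Initial: y = -3
After step 1: y = 3
After step 2: y = 3
After step 3: y = 6 ← first occurrence
After step 4: y = 36
After step 5: y = 72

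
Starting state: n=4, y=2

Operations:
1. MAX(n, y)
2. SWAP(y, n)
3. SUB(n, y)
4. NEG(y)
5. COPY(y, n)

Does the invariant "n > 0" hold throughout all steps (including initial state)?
No, violated after step 3

The invariant is violated after step 3.

State at each step:
Initial: n=4, y=2
After step 1: n=4, y=2
After step 2: n=2, y=4
After step 3: n=-2, y=4
After step 4: n=-2, y=-4
After step 5: n=-2, y=-2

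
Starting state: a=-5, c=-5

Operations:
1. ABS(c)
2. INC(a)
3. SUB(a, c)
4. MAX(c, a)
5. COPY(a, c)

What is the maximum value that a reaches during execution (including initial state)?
5

Values of a at each step:
Initial: a = -5
After step 1: a = -5
After step 2: a = -4
After step 3: a = -9
After step 4: a = -9
After step 5: a = 5 ← maximum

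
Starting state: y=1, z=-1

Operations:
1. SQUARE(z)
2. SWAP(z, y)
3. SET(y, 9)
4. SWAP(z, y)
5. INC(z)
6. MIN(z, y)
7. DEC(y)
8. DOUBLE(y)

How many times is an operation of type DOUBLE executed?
1

Counting DOUBLE operations:
Step 8: DOUBLE(y) ← DOUBLE
Total: 1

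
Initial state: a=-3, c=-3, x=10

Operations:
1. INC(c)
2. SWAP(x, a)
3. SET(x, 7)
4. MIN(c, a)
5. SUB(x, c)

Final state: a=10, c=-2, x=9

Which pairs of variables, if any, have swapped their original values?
None

Comparing initial and final values:
c: -3 → -2
a: -3 → 10
x: 10 → 9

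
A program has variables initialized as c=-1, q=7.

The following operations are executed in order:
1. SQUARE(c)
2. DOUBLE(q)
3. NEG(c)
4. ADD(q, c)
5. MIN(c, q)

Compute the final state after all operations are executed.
{c: -1, q: 13}

Step-by-step execution:
Initial: c=-1, q=7
After step 1 (SQUARE(c)): c=1, q=7
After step 2 (DOUBLE(q)): c=1, q=14
After step 3 (NEG(c)): c=-1, q=14
After step 4 (ADD(q, c)): c=-1, q=13
After step 5 (MIN(c, q)): c=-1, q=13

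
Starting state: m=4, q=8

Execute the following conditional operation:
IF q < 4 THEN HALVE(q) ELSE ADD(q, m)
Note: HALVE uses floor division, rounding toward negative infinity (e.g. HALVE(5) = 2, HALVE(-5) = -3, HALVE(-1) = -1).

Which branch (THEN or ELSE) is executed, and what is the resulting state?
Branch: ELSE, Final state: m=4, q=12

Evaluating condition: q < 4
q = 8
Condition is False, so ELSE branch executes
After ADD(q, m): m=4, q=12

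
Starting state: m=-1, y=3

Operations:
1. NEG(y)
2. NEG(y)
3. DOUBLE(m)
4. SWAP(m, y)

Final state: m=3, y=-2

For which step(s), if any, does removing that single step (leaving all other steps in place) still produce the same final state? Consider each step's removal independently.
None - removing any single step changes the final result

Testing removal of each single step:
Without step 1: final = m=-3, y=-2 (different)
Without step 2: final = m=-3, y=-2 (different)
Without step 3: final = m=3, y=-1 (different)
Without step 4: final = m=-2, y=3 (different)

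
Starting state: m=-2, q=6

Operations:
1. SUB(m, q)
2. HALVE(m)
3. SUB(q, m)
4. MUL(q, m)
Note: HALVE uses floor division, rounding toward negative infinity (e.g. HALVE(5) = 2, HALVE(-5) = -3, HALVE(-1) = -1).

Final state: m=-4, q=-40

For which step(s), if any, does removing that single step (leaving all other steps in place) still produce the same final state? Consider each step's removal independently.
None - removing any single step changes the final result

Testing removal of each single step:
Without step 1: final = m=-1, q=-7 (different)
Without step 2: final = m=-8, q=-112 (different)
Without step 3: final = m=-4, q=-24 (different)
Without step 4: final = m=-4, q=10 (different)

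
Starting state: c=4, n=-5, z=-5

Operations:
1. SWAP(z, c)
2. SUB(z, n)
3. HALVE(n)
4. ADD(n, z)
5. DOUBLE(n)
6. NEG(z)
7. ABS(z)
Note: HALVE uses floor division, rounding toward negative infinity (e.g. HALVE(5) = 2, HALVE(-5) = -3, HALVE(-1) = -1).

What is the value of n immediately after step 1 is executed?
n = -5

Tracing n through execution:
Initial: n = -5
After step 1 (SWAP(z, c)): n = -5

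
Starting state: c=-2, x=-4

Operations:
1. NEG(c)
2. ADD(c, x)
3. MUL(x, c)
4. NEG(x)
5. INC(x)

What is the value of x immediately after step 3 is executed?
x = 8

Tracing x through execution:
Initial: x = -4
After step 1 (NEG(c)): x = -4
After step 2 (ADD(c, x)): x = -4
After step 3 (MUL(x, c)): x = 8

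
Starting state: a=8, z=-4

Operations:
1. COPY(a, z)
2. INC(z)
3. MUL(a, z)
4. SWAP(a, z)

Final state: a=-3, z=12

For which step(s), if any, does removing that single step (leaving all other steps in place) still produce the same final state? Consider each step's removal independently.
None - removing any single step changes the final result

Testing removal of each single step:
Without step 1: final = a=-3, z=-24 (different)
Without step 2: final = a=-4, z=16 (different)
Without step 3: final = a=-3, z=-4 (different)
Without step 4: final = a=12, z=-3 (different)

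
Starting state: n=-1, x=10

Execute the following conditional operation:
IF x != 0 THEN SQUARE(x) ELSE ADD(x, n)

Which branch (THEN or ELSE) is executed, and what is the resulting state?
Branch: THEN, Final state: n=-1, x=100

Evaluating condition: x != 0
x = 10
Condition is True, so THEN branch executes
After SQUARE(x): n=-1, x=100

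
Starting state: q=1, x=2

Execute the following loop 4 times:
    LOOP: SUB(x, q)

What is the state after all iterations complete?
q=1, x=-2

Iteration trace:
Start: q=1, x=2
After iteration 1: q=1, x=1
After iteration 2: q=1, x=0
After iteration 3: q=1, x=-1
After iteration 4: q=1, x=-2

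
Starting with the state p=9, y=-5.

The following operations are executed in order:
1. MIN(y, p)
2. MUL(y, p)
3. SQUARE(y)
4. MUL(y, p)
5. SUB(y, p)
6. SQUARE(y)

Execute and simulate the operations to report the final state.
{p: 9, y: 331822656}

Step-by-step execution:
Initial: p=9, y=-5
After step 1 (MIN(y, p)): p=9, y=-5
After step 2 (MUL(y, p)): p=9, y=-45
After step 3 (SQUARE(y)): p=9, y=2025
After step 4 (MUL(y, p)): p=9, y=18225
After step 5 (SUB(y, p)): p=9, y=18216
After step 6 (SQUARE(y)): p=9, y=331822656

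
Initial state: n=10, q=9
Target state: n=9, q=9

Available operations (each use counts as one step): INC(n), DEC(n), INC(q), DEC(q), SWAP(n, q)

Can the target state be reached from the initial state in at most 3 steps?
Yes

Path (1 step): DEC(n)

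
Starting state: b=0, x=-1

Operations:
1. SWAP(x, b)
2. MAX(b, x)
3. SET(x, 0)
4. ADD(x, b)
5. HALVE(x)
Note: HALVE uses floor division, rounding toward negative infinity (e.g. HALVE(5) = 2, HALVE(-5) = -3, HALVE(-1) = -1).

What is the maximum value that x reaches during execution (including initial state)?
0

Values of x at each step:
Initial: x = -1
After step 1: x = 0 ← maximum
After step 2: x = 0
After step 3: x = 0
After step 4: x = 0
After step 5: x = 0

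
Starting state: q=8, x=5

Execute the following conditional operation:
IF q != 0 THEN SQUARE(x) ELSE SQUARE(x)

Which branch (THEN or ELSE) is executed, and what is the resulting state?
Branch: THEN, Final state: q=8, x=25

Evaluating condition: q != 0
q = 8
Condition is True, so THEN branch executes
After SQUARE(x): q=8, x=25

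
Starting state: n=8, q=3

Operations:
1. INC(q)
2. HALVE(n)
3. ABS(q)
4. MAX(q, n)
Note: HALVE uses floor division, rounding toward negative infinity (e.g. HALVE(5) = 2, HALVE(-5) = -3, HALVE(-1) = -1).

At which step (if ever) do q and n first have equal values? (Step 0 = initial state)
Step 2

q and n first become equal after step 2.

Comparing values at each step:
Initial: q=3, n=8
After step 1: q=4, n=8
After step 2: q=4, n=4 ← equal!
After step 3: q=4, n=4 ← equal!
After step 4: q=4, n=4 ← equal!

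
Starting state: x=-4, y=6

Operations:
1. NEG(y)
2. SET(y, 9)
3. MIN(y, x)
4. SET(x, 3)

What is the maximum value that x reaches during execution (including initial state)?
3

Values of x at each step:
Initial: x = -4
After step 1: x = -4
After step 2: x = -4
After step 3: x = -4
After step 4: x = 3 ← maximum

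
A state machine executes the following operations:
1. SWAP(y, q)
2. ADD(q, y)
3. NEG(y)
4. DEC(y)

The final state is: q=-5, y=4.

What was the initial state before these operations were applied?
q=-5, y=0

Working backwards:
Final state: q=-5, y=4
Before step 4 (DEC(y)): q=-5, y=5
Before step 3 (NEG(y)): q=-5, y=-5
Before step 2 (ADD(q, y)): q=0, y=-5
Before step 1 (SWAP(y, q)): q=-5, y=0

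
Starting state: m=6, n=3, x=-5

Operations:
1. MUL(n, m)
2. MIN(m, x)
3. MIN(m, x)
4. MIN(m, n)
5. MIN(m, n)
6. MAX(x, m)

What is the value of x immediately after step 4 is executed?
x = -5

Tracing x through execution:
Initial: x = -5
After step 1 (MUL(n, m)): x = -5
After step 2 (MIN(m, x)): x = -5
After step 3 (MIN(m, x)): x = -5
After step 4 (MIN(m, n)): x = -5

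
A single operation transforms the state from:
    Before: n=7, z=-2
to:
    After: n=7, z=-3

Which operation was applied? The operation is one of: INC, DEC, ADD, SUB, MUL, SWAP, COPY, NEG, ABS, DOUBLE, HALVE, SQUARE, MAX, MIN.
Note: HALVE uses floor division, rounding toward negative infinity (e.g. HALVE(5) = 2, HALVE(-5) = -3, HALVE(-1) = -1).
DEC(z)

Analyzing the change:
Before: n=7, z=-2
After: n=7, z=-3
Variable z changed from -2 to -3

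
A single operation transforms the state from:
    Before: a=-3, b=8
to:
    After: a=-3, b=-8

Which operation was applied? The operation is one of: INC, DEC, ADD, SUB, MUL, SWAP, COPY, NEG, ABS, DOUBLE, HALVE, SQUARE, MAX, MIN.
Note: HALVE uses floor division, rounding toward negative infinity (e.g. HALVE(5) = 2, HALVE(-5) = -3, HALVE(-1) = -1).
NEG(b)

Analyzing the change:
Before: a=-3, b=8
After: a=-3, b=-8
Variable b changed from 8 to -8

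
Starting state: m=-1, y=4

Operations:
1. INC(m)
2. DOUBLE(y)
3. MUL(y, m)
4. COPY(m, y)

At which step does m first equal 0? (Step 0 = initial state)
Step 1

Tracing m:
Initial: m = -1
After step 1: m = 0 ← first occurrence
After step 2: m = 0
After step 3: m = 0
After step 4: m = 0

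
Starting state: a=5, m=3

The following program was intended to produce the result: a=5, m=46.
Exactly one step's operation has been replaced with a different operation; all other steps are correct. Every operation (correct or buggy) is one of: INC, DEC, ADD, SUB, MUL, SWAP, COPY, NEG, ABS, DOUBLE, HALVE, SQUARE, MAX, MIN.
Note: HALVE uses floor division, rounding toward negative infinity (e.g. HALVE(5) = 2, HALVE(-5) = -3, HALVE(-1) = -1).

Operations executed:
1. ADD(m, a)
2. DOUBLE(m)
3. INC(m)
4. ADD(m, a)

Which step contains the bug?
Step 2

Trace with buggy code:
Initial: a=5, m=3
After step 1: a=5, m=8
After step 2: a=5, m=16
After step 3: a=5, m=17
After step 4: a=5, m=22
Actual final a=5, m=22 ≠ expected a=5, m=46.
Step 2 is the only position where a single-operation replacement can produce the expected result.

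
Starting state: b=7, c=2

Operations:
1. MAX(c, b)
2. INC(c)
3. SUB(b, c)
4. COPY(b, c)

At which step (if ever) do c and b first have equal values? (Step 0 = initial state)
Step 1

c and b first become equal after step 1.

Comparing values at each step:
Initial: c=2, b=7
After step 1: c=7, b=7 ← equal!
After step 2: c=8, b=7
After step 3: c=8, b=-1
After step 4: c=8, b=8 ← equal!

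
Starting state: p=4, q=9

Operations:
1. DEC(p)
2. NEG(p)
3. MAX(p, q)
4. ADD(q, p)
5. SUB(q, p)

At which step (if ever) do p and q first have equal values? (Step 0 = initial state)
Step 3

p and q first become equal after step 3.

Comparing values at each step:
Initial: p=4, q=9
After step 1: p=3, q=9
After step 2: p=-3, q=9
After step 3: p=9, q=9 ← equal!
After step 4: p=9, q=18
After step 5: p=9, q=9 ← equal!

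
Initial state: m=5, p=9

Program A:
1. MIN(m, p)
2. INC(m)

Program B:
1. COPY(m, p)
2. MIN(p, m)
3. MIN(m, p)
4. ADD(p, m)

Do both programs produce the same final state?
No

Program A final state: m=6, p=9
Program B final state: m=9, p=18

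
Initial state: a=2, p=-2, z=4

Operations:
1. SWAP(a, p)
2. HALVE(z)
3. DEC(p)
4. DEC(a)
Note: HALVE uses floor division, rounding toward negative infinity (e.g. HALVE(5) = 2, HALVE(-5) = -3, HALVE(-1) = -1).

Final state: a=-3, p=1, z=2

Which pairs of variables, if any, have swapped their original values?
None

Comparing initial and final values:
a: 2 → -3
z: 4 → 2
p: -2 → 1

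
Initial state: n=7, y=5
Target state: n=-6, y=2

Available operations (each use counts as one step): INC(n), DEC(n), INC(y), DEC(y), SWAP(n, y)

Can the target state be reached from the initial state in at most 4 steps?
No

The target state cannot be reached within 4 steps.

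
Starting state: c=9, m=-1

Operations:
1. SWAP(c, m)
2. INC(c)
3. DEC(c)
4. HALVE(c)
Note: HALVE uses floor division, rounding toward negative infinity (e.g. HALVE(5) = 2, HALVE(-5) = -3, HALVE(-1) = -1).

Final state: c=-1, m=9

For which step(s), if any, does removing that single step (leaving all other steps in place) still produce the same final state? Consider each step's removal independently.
Step(s) 2, 4

Testing removal of each single step:
Without step 1: final = c=4, m=-1 (different)
Without step 2: final = c=-1, m=9 (same)
Without step 3: final = c=0, m=9 (different)
Without step 4: final = c=-1, m=9 (same)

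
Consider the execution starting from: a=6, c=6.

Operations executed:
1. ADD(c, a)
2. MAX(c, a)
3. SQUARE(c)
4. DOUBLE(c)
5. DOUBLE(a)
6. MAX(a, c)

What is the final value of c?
c = 288

Tracing execution:
Step 1: ADD(c, a) → c = 12
Step 2: MAX(c, a) → c = 12
Step 3: SQUARE(c) → c = 144
Step 4: DOUBLE(c) → c = 288
Step 5: DOUBLE(a) → c = 288
Step 6: MAX(a, c) → c = 288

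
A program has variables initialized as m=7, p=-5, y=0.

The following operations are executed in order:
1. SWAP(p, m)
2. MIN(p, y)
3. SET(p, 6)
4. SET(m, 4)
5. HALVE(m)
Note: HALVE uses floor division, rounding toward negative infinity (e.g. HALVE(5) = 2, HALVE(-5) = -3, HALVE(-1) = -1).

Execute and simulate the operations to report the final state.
{m: 2, p: 6, y: 0}

Step-by-step execution:
Initial: m=7, p=-5, y=0
After step 1 (SWAP(p, m)): m=-5, p=7, y=0
After step 2 (MIN(p, y)): m=-5, p=0, y=0
After step 3 (SET(p, 6)): m=-5, p=6, y=0
After step 4 (SET(m, 4)): m=4, p=6, y=0
After step 5 (HALVE(m)): m=2, p=6, y=0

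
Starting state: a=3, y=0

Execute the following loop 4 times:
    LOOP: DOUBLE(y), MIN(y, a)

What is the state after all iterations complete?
a=3, y=0

Iteration trace:
Start: a=3, y=0
After iteration 1: a=3, y=0
After iteration 2: a=3, y=0
After iteration 3: a=3, y=0
After iteration 4: a=3, y=0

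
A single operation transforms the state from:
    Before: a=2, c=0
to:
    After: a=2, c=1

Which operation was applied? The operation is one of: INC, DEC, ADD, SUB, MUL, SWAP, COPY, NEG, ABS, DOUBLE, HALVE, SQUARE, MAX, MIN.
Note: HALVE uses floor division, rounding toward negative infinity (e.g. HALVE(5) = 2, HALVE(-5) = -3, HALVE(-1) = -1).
INC(c)

Analyzing the change:
Before: a=2, c=0
After: a=2, c=1
Variable c changed from 0 to 1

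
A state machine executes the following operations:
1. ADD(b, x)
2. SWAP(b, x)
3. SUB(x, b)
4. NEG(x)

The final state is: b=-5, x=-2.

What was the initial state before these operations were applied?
b=2, x=-5

Working backwards:
Final state: b=-5, x=-2
Before step 4 (NEG(x)): b=-5, x=2
Before step 3 (SUB(x, b)): b=-5, x=-3
Before step 2 (SWAP(b, x)): b=-3, x=-5
Before step 1 (ADD(b, x)): b=2, x=-5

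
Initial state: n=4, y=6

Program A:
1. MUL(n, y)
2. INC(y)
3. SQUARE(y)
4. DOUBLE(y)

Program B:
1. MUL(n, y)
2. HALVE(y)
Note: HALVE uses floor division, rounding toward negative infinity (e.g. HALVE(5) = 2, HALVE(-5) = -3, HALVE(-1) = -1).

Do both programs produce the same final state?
No

Program A final state: n=24, y=98
Program B final state: n=24, y=3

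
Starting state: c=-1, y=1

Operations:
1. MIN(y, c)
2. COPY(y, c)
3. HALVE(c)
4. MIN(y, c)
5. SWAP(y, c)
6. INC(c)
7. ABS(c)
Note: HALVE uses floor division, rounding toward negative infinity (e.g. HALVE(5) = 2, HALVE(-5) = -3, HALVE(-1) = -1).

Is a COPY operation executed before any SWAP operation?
Yes

First COPY: step 2
First SWAP: step 5
Since 2 < 5, COPY comes first.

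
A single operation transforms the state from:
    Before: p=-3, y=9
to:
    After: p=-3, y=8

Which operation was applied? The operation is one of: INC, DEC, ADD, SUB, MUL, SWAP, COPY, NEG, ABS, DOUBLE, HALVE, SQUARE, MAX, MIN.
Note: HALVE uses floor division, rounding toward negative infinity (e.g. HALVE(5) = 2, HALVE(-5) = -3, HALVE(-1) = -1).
DEC(y)

Analyzing the change:
Before: p=-3, y=9
After: p=-3, y=8
Variable y changed from 9 to 8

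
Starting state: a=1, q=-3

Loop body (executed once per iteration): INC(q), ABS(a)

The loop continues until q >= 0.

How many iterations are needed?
3

Tracing iterations:
Initial: a=1, q=-3
After iteration 1: a=1, q=-2
After iteration 2: a=1, q=-1
After iteration 3: a=1, q=0
q >= 0 now holds, so the loop exits after 3 iterations.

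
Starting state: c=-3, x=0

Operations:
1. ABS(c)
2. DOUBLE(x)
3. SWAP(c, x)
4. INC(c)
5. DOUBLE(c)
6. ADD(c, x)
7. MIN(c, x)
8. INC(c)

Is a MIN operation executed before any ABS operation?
No

First MIN: step 7
First ABS: step 1
Since 7 > 1, ABS comes first.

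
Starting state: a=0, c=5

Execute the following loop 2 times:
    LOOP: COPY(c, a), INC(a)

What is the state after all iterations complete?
a=2, c=1

Iteration trace:
Start: a=0, c=5
After iteration 1: a=1, c=0
After iteration 2: a=2, c=1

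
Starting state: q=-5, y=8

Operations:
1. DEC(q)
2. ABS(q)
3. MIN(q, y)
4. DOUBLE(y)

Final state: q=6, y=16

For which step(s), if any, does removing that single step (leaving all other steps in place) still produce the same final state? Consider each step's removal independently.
Step(s) 3

Testing removal of each single step:
Without step 1: final = q=5, y=16 (different)
Without step 2: final = q=-6, y=16 (different)
Without step 3: final = q=6, y=16 (same)
Without step 4: final = q=6, y=8 (different)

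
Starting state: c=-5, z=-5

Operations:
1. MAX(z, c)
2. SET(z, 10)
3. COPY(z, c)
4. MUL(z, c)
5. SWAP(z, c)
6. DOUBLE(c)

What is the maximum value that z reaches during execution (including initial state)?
25

Values of z at each step:
Initial: z = -5
After step 1: z = -5
After step 2: z = 10
After step 3: z = -5
After step 4: z = 25 ← maximum
After step 5: z = -5
After step 6: z = -5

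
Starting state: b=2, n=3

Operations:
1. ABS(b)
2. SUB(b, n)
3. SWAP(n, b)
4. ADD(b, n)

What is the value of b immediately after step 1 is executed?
b = 2

Tracing b through execution:
Initial: b = 2
After step 1 (ABS(b)): b = 2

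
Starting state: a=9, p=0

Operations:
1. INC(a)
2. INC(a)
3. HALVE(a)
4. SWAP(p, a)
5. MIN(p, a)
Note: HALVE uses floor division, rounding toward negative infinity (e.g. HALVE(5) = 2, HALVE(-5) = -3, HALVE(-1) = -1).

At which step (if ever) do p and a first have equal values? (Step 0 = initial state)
Step 5

p and a first become equal after step 5.

Comparing values at each step:
Initial: p=0, a=9
After step 1: p=0, a=10
After step 2: p=0, a=11
After step 3: p=0, a=5
After step 4: p=5, a=0
After step 5: p=0, a=0 ← equal!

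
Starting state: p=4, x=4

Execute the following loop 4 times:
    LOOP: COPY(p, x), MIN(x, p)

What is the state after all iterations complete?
p=4, x=4

Iteration trace:
Start: p=4, x=4
After iteration 1: p=4, x=4
After iteration 2: p=4, x=4
After iteration 3: p=4, x=4
After iteration 4: p=4, x=4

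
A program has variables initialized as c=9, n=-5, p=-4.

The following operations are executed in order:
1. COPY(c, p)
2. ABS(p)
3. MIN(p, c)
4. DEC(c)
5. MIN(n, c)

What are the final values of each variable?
{c: -5, n: -5, p: -4}

Step-by-step execution:
Initial: c=9, n=-5, p=-4
After step 1 (COPY(c, p)): c=-4, n=-5, p=-4
After step 2 (ABS(p)): c=-4, n=-5, p=4
After step 3 (MIN(p, c)): c=-4, n=-5, p=-4
After step 4 (DEC(c)): c=-5, n=-5, p=-4
After step 5 (MIN(n, c)): c=-5, n=-5, p=-4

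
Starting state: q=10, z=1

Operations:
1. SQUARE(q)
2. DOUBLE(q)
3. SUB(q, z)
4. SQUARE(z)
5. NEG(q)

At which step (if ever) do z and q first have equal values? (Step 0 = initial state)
Never

z and q never become equal during execution.

Comparing values at each step:
Initial: z=1, q=10
After step 1: z=1, q=100
After step 2: z=1, q=200
After step 3: z=1, q=199
After step 4: z=1, q=199
After step 5: z=1, q=-199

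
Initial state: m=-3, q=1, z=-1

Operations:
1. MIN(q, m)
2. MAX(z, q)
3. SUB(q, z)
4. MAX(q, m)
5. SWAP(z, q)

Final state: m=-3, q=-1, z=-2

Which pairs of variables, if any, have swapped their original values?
None

Comparing initial and final values:
m: -3 → -3
q: 1 → -1
z: -1 → -2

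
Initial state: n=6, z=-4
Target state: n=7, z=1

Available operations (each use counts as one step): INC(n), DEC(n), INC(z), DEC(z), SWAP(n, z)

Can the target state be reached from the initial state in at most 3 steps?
No

The target state cannot be reached within 3 steps.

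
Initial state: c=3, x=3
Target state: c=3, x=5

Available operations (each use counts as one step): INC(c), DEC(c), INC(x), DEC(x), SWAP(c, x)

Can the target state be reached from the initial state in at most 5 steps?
Yes

Path (2 steps): INC(x) → INC(x)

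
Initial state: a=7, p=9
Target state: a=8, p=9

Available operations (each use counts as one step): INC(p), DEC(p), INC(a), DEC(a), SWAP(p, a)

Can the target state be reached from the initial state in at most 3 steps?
Yes

Path (1 step): INC(a)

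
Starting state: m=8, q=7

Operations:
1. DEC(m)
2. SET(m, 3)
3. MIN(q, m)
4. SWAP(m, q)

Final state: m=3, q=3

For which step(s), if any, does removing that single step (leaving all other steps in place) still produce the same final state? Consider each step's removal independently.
Step(s) 1, 4

Testing removal of each single step:
Without step 1: final = m=3, q=3 (same)
Without step 2: final = m=7, q=7 (different)
Without step 3: final = m=7, q=3 (different)
Without step 4: final = m=3, q=3 (same)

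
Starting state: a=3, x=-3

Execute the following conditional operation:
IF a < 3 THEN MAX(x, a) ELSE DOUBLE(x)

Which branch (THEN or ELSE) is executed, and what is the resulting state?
Branch: ELSE, Final state: a=3, x=-6

Evaluating condition: a < 3
a = 3
Condition is False, so ELSE branch executes
After DOUBLE(x): a=3, x=-6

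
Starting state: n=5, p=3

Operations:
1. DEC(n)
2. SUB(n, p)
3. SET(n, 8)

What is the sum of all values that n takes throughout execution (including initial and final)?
18

Values of n at each step:
Initial: n = 5
After step 1: n = 4
After step 2: n = 1
After step 3: n = 8
Sum = 5 + 4 + 1 + 8 = 18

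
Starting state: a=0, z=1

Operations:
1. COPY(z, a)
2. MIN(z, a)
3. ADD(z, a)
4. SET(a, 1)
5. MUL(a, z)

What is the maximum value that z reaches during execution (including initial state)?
1

Values of z at each step:
Initial: z = 1 ← maximum
After step 1: z = 0
After step 2: z = 0
After step 3: z = 0
After step 4: z = 0
After step 5: z = 0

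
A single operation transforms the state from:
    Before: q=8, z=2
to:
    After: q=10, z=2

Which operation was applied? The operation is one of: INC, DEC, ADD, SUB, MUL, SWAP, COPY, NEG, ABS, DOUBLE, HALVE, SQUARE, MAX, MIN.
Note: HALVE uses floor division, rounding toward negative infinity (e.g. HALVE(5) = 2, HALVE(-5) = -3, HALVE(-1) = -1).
ADD(q, z)

Analyzing the change:
Before: q=8, z=2
After: q=10, z=2
Variable q changed from 8 to 10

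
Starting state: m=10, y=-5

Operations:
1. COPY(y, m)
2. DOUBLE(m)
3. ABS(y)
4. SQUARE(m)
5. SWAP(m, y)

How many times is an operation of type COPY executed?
1

Counting COPY operations:
Step 1: COPY(y, m) ← COPY
Total: 1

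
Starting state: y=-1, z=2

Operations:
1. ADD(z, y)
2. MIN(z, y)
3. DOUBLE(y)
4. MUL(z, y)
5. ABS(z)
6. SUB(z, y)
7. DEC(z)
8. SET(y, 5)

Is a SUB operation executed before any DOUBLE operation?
No

First SUB: step 6
First DOUBLE: step 3
Since 6 > 3, DOUBLE comes first.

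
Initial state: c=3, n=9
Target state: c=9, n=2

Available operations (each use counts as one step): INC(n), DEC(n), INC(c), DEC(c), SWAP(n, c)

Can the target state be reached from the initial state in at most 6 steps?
Yes

Path (2 steps): DEC(c) → SWAP(n, c)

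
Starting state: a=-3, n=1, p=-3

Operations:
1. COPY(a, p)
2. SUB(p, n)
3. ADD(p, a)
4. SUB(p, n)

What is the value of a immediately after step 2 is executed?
a = -3

Tracing a through execution:
Initial: a = -3
After step 1 (COPY(a, p)): a = -3
After step 2 (SUB(p, n)): a = -3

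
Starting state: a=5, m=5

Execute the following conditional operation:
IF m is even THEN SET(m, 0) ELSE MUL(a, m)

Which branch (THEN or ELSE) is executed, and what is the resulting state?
Branch: ELSE, Final state: a=25, m=5

Evaluating condition: m is even
Condition is False, so ELSE branch executes
After MUL(a, m): a=25, m=5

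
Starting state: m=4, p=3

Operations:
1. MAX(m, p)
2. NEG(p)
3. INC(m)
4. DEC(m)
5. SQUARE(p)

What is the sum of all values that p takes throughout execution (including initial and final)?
6

Values of p at each step:
Initial: p = 3
After step 1: p = 3
After step 2: p = -3
After step 3: p = -3
After step 4: p = -3
After step 5: p = 9
Sum = 3 + 3 + -3 + -3 + -3 + 9 = 6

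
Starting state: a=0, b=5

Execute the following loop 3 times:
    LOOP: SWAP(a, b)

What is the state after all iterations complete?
a=5, b=0

Iteration trace:
Start: a=0, b=5
After iteration 1: a=5, b=0
After iteration 2: a=0, b=5
After iteration 3: a=5, b=0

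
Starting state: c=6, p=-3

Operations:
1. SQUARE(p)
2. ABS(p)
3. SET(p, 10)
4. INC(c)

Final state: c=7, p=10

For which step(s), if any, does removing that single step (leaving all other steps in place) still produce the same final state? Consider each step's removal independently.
Step(s) 1, 2

Testing removal of each single step:
Without step 1: final = c=7, p=10 (same)
Without step 2: final = c=7, p=10 (same)
Without step 3: final = c=7, p=9 (different)
Without step 4: final = c=6, p=10 (different)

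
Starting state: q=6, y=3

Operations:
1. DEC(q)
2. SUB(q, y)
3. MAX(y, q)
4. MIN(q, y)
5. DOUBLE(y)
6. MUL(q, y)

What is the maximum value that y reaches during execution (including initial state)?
6

Values of y at each step:
Initial: y = 3
After step 1: y = 3
After step 2: y = 3
After step 3: y = 3
After step 4: y = 3
After step 5: y = 6 ← maximum
After step 6: y = 6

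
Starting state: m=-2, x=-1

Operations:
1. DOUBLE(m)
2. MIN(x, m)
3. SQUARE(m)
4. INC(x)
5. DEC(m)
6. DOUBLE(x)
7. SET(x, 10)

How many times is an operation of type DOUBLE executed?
2

Counting DOUBLE operations:
Step 1: DOUBLE(m) ← DOUBLE
Step 6: DOUBLE(x) ← DOUBLE
Total: 2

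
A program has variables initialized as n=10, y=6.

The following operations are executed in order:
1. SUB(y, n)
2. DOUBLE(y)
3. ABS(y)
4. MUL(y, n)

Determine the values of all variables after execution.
{n: 10, y: 80}

Step-by-step execution:
Initial: n=10, y=6
After step 1 (SUB(y, n)): n=10, y=-4
After step 2 (DOUBLE(y)): n=10, y=-8
After step 3 (ABS(y)): n=10, y=8
After step 4 (MUL(y, n)): n=10, y=80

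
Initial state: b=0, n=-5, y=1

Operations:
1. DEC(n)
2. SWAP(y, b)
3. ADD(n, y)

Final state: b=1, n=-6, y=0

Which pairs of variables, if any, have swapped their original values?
(b, y)

Comparing initial and final values:
n: -5 → -6
b: 0 → 1
y: 1 → 0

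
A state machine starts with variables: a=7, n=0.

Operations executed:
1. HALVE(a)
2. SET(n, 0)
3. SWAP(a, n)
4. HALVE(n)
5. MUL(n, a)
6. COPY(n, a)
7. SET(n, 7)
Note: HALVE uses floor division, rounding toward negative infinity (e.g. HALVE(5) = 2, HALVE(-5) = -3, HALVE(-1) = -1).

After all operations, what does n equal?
n = 7

Tracing execution:
Step 1: HALVE(a) → n = 0
Step 2: SET(n, 0) → n = 0
Step 3: SWAP(a, n) → n = 3
Step 4: HALVE(n) → n = 1
Step 5: MUL(n, a) → n = 0
Step 6: COPY(n, a) → n = 0
Step 7: SET(n, 7) → n = 7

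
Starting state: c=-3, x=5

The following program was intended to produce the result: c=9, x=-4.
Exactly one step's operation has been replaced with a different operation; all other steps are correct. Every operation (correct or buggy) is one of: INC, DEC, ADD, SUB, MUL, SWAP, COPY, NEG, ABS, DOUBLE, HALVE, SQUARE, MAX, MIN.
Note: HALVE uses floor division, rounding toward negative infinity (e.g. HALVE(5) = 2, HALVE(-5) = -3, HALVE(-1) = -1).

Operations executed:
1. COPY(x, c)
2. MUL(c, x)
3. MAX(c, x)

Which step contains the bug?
Step 3

Trace with buggy code:
Initial: c=-3, x=5
After step 1: c=-3, x=-3
After step 2: c=9, x=-3
After step 3: c=9, x=-3
Actual final c=9, x=-3 ≠ expected c=9, x=-4.
Step 3 is the only position where a single-operation replacement can produce the expected result.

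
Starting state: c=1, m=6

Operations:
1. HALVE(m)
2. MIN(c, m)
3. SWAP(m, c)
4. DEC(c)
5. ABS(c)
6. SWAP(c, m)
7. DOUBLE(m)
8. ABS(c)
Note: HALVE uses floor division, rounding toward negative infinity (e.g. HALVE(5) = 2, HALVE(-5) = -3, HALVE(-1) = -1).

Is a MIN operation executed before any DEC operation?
Yes

First MIN: step 2
First DEC: step 4
Since 2 < 4, MIN comes first.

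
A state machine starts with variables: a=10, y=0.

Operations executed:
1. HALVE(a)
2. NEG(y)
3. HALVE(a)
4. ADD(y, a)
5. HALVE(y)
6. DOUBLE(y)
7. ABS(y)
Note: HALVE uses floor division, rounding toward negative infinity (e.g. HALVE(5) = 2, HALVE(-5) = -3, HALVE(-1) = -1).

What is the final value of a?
a = 2

Tracing execution:
Step 1: HALVE(a) → a = 5
Step 2: NEG(y) → a = 5
Step 3: HALVE(a) → a = 2
Step 4: ADD(y, a) → a = 2
Step 5: HALVE(y) → a = 2
Step 6: DOUBLE(y) → a = 2
Step 7: ABS(y) → a = 2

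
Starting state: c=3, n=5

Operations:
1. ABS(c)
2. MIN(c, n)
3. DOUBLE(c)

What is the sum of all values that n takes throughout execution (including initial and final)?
20

Values of n at each step:
Initial: n = 5
After step 1: n = 5
After step 2: n = 5
After step 3: n = 5
Sum = 5 + 5 + 5 + 5 = 20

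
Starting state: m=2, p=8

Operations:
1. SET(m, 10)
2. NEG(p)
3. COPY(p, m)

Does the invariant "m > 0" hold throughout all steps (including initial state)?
Yes

The invariant holds at every step.

State at each step:
Initial: m=2, p=8
After step 1: m=10, p=8
After step 2: m=10, p=-8
After step 3: m=10, p=10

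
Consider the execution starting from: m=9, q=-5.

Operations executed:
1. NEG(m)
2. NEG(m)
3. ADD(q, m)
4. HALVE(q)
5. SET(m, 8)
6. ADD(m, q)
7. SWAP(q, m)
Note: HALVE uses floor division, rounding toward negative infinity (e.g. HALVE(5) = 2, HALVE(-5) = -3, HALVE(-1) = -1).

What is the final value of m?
m = 2

Tracing execution:
Step 1: NEG(m) → m = -9
Step 2: NEG(m) → m = 9
Step 3: ADD(q, m) → m = 9
Step 4: HALVE(q) → m = 9
Step 5: SET(m, 8) → m = 8
Step 6: ADD(m, q) → m = 10
Step 7: SWAP(q, m) → m = 2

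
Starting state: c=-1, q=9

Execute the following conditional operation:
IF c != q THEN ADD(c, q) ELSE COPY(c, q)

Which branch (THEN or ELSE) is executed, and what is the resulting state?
Branch: THEN, Final state: c=8, q=9

Evaluating condition: c != q
c = -1, q = 9
Condition is True, so THEN branch executes
After ADD(c, q): c=8, q=9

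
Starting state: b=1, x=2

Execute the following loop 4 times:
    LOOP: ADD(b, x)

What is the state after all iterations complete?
b=9, x=2

Iteration trace:
Start: b=1, x=2
After iteration 1: b=3, x=2
After iteration 2: b=5, x=2
After iteration 3: b=7, x=2
After iteration 4: b=9, x=2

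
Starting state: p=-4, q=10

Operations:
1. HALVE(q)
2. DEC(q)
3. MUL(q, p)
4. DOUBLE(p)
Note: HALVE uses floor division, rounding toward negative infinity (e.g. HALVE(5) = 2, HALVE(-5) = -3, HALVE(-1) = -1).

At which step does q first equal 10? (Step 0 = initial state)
Step 0

Tracing q:
Initial: q = 10 ← first occurrence
After step 1: q = 5
After step 2: q = 4
After step 3: q = -16
After step 4: q = -16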